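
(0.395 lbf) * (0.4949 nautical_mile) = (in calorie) 384.9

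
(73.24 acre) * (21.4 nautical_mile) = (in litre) 1.175e+13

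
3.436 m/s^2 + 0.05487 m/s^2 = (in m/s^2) 3.491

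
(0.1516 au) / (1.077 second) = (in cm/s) 2.106e+12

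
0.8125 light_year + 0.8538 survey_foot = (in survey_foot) 2.522e+16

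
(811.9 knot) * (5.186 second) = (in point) 6.14e+06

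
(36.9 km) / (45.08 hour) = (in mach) 0.0006678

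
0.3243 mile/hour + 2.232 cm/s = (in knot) 0.3252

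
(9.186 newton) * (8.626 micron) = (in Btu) 7.51e-08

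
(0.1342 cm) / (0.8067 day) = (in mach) 5.655e-11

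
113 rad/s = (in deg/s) 6474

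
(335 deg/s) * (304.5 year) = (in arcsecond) 1.158e+16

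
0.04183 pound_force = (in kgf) 0.01897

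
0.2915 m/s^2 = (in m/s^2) 0.2915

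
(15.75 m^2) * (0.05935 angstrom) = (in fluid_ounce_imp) 3.29e-06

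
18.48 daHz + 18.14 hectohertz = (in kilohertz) 1.999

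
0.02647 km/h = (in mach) 2.159e-05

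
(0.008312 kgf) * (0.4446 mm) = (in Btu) 3.435e-08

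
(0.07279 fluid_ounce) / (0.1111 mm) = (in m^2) 0.01938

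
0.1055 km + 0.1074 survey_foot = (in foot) 346.2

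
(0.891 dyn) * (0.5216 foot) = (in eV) 8.841e+12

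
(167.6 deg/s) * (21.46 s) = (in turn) 9.991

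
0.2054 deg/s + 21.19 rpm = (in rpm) 21.22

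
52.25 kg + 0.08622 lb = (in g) 5.229e+04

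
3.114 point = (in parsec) 3.56e-20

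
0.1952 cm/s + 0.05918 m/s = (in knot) 0.1188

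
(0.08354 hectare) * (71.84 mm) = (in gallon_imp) 1.32e+04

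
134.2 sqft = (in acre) 0.003081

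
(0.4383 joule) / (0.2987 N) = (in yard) 1.605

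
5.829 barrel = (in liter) 926.7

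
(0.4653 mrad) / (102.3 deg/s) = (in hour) 7.239e-08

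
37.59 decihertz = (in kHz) 0.003759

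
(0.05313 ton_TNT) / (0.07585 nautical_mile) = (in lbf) 3.558e+05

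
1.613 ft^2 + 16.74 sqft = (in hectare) 0.0001705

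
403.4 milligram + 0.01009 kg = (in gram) 10.49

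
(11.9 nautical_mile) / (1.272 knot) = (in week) 0.05569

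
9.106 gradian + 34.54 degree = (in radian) 0.7459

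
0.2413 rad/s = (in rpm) 2.304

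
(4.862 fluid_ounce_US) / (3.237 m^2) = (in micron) 44.42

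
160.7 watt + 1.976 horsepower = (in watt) 1634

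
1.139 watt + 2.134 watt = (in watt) 3.273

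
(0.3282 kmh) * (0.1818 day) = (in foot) 4698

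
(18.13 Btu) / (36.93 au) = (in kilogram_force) 3.531e-10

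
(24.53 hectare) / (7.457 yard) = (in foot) 1.18e+05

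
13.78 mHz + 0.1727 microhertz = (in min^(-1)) 0.8268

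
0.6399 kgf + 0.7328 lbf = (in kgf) 0.9723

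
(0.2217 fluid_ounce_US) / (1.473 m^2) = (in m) 4.451e-06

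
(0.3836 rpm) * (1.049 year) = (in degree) 7.614e+07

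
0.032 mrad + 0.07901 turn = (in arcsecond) 1.024e+05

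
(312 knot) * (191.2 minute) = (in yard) 2.014e+06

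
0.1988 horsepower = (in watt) 148.2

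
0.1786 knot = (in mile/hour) 0.2055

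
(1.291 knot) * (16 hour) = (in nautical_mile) 20.66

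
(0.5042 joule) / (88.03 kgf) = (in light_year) 6.173e-20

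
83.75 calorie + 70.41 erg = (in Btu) 0.3321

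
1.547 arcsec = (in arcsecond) 1.547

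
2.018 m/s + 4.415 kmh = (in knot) 6.307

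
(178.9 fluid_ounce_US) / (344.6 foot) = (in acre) 1.245e-08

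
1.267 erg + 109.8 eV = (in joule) 1.267e-07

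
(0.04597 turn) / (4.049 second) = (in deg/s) 4.087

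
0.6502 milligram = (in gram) 0.0006502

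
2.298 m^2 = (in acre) 0.0005678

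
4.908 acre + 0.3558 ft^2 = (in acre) 4.908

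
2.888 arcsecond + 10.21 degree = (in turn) 0.02836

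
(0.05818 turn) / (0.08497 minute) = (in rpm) 0.6847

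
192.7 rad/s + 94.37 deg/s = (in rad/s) 194.3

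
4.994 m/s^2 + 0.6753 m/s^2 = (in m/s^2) 5.669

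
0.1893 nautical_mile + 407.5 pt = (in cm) 3.507e+04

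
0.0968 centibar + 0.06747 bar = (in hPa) 68.44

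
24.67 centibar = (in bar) 0.2467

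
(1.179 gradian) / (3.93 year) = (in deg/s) 8.562e-09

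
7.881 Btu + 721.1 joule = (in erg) 9.036e+10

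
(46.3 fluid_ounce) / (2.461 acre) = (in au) 9.19e-19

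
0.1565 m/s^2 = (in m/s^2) 0.1565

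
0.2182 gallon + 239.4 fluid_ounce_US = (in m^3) 0.007906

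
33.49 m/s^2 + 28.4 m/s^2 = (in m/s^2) 61.89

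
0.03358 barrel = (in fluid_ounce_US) 180.5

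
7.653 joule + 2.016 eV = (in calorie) 1.829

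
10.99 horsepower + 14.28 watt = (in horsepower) 11.01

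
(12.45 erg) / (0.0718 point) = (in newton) 0.04915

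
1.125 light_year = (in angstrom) 1.064e+26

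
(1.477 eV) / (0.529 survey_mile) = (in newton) 2.78e-22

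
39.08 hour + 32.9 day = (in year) 0.0946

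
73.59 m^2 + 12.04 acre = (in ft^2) 5.253e+05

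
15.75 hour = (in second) 5.67e+04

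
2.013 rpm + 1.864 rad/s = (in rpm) 19.81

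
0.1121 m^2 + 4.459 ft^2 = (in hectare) 5.264e-05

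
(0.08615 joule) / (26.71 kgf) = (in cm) 0.03289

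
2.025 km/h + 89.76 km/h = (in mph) 57.03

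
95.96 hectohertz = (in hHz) 95.96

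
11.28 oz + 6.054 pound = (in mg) 3.066e+06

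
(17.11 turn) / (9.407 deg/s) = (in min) 10.91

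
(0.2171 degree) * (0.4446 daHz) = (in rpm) 0.1609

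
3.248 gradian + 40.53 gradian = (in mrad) 687.7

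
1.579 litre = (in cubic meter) 0.001579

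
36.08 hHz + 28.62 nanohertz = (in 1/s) 3608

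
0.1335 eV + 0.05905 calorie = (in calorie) 0.05905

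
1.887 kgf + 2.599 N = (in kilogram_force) 2.152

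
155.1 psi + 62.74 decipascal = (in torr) 8021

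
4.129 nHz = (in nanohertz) 4.129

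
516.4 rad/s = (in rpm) 4931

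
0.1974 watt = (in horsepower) 0.0002647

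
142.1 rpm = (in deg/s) 852.6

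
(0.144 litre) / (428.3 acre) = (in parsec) 2.692e-27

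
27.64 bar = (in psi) 400.9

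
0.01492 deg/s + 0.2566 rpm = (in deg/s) 1.555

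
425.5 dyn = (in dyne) 425.5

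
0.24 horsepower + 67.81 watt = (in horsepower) 0.3309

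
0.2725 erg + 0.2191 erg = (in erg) 0.4916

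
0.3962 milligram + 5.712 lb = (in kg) 2.591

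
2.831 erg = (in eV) 1.767e+12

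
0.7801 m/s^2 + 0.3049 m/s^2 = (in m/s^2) 1.085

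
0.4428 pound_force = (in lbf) 0.4428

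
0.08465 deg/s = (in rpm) 0.01411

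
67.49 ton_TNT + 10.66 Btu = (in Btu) 2.676e+08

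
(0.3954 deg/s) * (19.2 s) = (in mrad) 132.5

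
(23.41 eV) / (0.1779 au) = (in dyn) 1.409e-23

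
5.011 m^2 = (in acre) 0.001238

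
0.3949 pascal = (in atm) 3.897e-06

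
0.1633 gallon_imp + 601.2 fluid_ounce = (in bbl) 0.1165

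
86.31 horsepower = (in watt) 6.436e+04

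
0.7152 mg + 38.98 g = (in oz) 1.375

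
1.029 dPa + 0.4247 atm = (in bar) 0.4303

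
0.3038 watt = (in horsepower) 0.0004074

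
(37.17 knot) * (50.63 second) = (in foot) 3176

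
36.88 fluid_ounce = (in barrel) 0.00686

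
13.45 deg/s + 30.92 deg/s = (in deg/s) 44.37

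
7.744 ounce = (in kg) 0.2195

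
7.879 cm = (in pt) 223.3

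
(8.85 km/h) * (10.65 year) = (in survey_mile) 5.13e+05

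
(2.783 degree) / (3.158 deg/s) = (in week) 1.457e-06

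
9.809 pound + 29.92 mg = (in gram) 4449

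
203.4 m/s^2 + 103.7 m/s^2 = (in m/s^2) 307.1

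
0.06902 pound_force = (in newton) 0.307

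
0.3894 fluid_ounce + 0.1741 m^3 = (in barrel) 1.095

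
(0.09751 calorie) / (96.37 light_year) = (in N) 4.475e-19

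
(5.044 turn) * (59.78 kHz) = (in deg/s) 1.086e+08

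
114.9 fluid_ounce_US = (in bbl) 0.02137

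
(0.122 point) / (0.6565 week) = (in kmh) 3.902e-10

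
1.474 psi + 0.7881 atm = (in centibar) 90.02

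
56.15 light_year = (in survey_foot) 1.743e+18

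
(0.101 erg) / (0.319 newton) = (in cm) 3.166e-06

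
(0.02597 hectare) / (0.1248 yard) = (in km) 2.276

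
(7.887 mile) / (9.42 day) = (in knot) 0.03032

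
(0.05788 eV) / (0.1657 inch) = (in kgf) 2.247e-19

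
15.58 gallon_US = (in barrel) 0.371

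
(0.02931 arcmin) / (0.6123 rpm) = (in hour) 3.694e-08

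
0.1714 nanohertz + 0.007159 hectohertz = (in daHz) 0.07159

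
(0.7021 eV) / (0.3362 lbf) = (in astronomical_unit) 5.028e-31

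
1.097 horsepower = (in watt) 818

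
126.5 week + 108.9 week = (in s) 1.424e+08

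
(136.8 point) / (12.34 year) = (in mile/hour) 2.774e-10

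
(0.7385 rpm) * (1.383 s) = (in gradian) 6.809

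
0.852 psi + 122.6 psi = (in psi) 123.5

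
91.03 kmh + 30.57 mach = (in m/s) 1.043e+04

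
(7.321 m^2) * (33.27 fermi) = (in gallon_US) 6.434e-11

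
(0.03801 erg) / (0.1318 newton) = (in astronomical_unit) 1.928e-19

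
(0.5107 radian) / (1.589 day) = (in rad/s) 3.72e-06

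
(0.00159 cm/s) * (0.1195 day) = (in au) 1.097e-12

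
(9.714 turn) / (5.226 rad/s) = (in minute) 0.1947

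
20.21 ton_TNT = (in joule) 8.456e+10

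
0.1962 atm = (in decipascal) 1.988e+05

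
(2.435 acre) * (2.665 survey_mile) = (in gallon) 1.116e+10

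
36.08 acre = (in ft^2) 1.572e+06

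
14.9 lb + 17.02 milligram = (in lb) 14.9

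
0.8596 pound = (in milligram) 3.899e+05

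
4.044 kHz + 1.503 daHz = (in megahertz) 0.004059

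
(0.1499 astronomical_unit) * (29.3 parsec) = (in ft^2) 2.182e+29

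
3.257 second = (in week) 5.385e-06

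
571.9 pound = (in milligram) 2.594e+08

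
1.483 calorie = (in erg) 6.205e+07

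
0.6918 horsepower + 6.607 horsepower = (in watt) 5443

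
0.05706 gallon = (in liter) 0.216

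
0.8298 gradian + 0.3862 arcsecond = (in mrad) 13.04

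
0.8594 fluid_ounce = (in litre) 0.02542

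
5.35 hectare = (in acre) 13.22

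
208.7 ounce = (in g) 5917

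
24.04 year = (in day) 8775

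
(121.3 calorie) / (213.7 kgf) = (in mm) 242.2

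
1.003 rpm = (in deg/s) 6.018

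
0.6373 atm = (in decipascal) 6.457e+05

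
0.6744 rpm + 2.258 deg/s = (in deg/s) 6.304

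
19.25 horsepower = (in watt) 1.435e+04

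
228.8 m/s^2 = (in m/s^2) 228.8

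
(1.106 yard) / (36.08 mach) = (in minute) 1.372e-06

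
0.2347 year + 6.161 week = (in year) 0.3529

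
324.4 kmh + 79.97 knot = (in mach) 0.3855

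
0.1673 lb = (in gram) 75.89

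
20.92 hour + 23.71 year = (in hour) 2.077e+05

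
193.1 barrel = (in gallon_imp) 6753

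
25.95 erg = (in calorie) 6.202e-07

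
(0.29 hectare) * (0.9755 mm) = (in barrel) 17.79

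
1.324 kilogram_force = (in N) 12.98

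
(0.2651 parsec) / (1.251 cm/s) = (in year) 2.073e+10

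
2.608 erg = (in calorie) 6.233e-08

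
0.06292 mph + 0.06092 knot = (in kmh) 0.2141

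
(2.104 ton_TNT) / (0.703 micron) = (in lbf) 2.815e+15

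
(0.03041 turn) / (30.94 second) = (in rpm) 0.05897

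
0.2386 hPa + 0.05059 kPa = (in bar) 0.0007445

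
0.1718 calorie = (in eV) 4.486e+18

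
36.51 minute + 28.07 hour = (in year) 0.003274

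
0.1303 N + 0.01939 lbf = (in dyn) 2.166e+04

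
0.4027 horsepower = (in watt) 300.3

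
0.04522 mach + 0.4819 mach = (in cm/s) 1.795e+04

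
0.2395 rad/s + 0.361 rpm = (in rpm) 2.648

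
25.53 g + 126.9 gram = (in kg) 0.1524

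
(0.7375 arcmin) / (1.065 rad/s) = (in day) 2.331e-09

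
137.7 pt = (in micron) 4.858e+04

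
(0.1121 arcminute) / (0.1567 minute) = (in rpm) 3.312e-05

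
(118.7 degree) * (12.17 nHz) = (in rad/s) 2.521e-08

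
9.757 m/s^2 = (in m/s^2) 9.757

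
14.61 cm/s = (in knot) 0.284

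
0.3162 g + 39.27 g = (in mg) 3.959e+04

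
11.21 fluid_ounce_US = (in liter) 0.3315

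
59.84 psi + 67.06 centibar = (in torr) 3598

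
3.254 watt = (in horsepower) 0.004364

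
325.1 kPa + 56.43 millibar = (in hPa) 3307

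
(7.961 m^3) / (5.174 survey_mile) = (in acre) 2.363e-07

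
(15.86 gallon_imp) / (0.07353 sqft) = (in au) 7.055e-11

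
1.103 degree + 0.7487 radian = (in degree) 44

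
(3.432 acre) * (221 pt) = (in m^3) 1083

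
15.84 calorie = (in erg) 6.627e+08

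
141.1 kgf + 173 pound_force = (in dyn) 2.153e+08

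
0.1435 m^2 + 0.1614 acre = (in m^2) 653.3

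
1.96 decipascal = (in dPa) 1.96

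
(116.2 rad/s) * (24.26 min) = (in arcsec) 3.489e+10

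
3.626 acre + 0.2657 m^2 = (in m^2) 1.467e+04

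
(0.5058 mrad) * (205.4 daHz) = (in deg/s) 59.53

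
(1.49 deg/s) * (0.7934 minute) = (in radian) 1.238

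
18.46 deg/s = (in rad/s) 0.3222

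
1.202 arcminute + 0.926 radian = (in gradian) 58.97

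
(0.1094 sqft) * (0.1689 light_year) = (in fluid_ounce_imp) 5.716e+17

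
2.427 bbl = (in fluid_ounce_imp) 1.358e+04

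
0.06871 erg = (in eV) 4.289e+10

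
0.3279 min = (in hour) 0.005465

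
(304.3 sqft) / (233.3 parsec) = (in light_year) 4.151e-34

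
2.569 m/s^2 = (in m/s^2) 2.569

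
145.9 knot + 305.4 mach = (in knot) 2.023e+05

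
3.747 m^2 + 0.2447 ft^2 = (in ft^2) 40.58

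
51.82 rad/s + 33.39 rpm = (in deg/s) 3169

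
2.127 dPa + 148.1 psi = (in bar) 10.21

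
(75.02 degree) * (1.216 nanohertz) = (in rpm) 1.52e-08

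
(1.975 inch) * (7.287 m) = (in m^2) 0.3656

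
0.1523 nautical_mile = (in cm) 2.821e+04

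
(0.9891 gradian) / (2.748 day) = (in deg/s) 3.749e-06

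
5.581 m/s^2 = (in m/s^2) 5.581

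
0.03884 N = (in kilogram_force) 0.003961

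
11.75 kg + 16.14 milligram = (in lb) 25.9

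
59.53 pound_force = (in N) 264.8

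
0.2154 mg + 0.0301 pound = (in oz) 0.4816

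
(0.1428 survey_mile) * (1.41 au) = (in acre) 1.198e+10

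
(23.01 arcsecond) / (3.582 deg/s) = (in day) 2.065e-08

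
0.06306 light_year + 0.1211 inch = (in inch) 2.349e+16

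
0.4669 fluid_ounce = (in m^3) 1.381e-05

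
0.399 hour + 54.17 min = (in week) 0.007749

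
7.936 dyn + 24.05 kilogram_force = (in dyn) 2.359e+07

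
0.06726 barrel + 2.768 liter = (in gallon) 3.556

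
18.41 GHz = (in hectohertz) 1.841e+08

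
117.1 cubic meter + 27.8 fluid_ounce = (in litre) 1.171e+05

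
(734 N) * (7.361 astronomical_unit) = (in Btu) 7.661e+11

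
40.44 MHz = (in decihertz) 4.044e+08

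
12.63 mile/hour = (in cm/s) 564.6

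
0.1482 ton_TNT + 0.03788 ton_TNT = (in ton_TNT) 0.1861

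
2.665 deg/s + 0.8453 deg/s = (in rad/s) 0.06127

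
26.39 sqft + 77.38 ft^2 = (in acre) 0.002382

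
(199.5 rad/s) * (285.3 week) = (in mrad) 3.442e+13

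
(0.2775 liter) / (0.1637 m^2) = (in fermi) 1.695e+12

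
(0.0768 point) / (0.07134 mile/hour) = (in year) 2.694e-11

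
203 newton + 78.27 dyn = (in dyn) 2.03e+07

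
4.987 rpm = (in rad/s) 0.5222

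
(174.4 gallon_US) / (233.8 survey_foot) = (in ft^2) 0.09972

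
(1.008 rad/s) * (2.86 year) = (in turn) 1.447e+07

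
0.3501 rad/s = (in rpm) 3.343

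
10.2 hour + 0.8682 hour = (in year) 0.001263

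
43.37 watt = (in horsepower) 0.05816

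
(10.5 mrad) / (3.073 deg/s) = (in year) 6.208e-09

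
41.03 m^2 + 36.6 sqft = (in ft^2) 478.2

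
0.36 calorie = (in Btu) 0.001428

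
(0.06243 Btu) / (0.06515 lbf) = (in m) 227.3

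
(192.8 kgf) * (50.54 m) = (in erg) 9.556e+11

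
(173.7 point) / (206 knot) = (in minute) 9.637e-06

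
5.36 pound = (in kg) 2.431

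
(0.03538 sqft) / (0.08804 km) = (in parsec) 1.21e-21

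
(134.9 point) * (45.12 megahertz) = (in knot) 4.174e+06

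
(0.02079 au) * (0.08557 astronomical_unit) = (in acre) 9.838e+15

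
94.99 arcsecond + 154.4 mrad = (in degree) 8.873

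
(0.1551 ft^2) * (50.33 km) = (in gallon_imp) 1.595e+05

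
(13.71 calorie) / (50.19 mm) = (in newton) 1143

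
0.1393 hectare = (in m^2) 1393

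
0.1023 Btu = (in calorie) 25.8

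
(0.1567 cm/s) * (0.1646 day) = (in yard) 24.37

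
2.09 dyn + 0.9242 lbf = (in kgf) 0.4192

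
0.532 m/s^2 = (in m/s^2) 0.532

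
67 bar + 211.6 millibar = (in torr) 5.041e+04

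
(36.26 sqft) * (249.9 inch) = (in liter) 2.138e+04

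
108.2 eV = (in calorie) 4.143e-18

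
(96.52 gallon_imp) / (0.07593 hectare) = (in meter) 0.0005779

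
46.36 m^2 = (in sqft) 499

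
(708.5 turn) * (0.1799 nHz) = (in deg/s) 4.589e-05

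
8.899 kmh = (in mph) 5.53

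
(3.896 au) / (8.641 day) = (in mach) 2293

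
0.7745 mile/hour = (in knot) 0.673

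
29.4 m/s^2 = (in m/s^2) 29.4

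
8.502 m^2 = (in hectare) 0.0008502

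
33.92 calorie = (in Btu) 0.1345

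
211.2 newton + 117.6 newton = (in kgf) 33.53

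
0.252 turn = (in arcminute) 5443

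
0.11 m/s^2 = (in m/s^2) 0.11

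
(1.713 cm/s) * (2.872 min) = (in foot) 9.685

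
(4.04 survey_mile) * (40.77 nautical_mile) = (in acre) 1.213e+05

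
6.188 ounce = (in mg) 1.754e+05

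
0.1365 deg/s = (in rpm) 0.02275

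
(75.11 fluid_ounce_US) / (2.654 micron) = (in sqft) 9009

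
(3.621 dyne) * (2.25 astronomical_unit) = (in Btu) 1.155e+04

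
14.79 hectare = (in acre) 36.55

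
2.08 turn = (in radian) 13.07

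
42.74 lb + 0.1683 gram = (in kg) 19.39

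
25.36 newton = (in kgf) 2.586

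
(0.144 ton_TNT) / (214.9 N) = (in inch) 1.104e+08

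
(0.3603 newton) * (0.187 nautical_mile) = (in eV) 7.788e+20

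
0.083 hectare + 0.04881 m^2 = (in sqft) 8935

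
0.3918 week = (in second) 2.37e+05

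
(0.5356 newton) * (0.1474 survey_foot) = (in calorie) 0.005751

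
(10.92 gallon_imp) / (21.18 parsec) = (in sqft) 8.176e-19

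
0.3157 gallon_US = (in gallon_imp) 0.2629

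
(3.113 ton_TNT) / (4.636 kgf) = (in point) 8.121e+11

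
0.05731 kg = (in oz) 2.022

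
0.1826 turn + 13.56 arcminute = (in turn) 0.1832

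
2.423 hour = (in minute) 145.4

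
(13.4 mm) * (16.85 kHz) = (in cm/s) 2.258e+04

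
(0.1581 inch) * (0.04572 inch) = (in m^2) 4.663e-06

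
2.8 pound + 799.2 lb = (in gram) 3.638e+05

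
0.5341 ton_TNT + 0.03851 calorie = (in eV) 1.395e+28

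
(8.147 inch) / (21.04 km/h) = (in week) 5.854e-08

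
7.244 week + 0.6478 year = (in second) 2.481e+07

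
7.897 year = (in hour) 6.918e+04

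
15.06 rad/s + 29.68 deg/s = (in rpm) 148.8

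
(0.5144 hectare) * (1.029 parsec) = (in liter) 1.633e+23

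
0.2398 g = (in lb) 0.0005287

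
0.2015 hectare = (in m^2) 2015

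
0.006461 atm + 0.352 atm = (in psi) 5.268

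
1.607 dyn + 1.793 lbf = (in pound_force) 1.793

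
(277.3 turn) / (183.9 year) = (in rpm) 2.869e-06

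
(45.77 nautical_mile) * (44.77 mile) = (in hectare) 6.107e+05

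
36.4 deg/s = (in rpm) 6.067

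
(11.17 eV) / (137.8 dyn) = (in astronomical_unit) 8.681e-27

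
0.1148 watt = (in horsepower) 0.0001539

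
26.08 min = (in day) 0.01811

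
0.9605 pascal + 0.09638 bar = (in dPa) 9.639e+04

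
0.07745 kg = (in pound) 0.1707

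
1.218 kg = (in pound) 2.685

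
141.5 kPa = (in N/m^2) 1.415e+05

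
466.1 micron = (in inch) 0.01835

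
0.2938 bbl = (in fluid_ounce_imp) 1644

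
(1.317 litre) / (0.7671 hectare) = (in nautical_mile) 9.27e-11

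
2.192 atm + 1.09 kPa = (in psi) 32.37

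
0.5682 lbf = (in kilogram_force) 0.2577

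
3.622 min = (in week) 0.0003593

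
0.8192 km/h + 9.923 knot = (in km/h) 19.2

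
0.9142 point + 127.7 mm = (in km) 0.000128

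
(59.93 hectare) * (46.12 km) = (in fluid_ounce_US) 9.346e+14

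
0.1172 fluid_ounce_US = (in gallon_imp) 0.0007624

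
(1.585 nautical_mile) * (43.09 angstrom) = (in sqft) 0.0001361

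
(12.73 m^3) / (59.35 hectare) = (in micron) 21.45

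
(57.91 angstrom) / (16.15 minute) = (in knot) 1.162e-11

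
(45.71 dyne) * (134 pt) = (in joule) 2.161e-05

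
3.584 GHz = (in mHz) 3.584e+12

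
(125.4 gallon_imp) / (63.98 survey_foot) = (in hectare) 2.923e-06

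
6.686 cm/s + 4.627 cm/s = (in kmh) 0.4073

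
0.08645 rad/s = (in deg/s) 4.953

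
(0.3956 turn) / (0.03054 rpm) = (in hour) 0.2159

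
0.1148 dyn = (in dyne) 0.1148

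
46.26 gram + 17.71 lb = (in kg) 8.079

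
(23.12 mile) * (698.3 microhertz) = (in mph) 58.12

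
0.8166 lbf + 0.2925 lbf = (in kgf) 0.5031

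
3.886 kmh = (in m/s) 1.079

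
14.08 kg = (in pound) 31.04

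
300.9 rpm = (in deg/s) 1805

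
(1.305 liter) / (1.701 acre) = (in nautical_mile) 1.024e-10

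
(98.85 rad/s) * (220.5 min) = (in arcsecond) 2.698e+11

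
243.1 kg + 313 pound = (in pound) 848.9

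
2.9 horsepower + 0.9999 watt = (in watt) 2164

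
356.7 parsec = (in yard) 1.204e+19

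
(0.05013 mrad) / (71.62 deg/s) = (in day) 4.642e-10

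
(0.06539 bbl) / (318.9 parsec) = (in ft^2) 1.137e-20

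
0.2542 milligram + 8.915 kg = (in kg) 8.915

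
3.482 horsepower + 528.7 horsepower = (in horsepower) 532.2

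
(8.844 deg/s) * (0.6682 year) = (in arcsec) 6.709e+11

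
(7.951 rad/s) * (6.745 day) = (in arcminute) 1.593e+10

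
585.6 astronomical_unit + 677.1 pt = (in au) 585.6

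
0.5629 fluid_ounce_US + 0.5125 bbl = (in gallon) 21.53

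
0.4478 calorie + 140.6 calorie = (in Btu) 0.5593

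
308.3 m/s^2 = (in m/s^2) 308.3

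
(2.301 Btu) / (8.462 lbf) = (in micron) 6.45e+07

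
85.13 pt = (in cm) 3.003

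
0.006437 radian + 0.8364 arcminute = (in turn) 0.001063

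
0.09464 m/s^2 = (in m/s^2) 0.09464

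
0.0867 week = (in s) 5.244e+04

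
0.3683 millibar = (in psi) 0.005342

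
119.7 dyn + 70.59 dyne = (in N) 0.001903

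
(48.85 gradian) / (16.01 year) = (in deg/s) 8.708e-08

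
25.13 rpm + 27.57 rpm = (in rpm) 52.7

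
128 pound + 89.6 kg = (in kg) 147.7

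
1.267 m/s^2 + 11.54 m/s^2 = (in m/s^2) 12.81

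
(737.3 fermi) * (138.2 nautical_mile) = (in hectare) 1.887e-11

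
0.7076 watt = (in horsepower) 0.0009489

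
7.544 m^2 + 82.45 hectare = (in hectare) 82.45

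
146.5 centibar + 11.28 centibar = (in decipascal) 1.578e+06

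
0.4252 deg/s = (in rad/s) 0.007421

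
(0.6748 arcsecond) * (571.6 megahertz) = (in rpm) 1.786e+04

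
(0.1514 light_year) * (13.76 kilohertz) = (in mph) 4.409e+19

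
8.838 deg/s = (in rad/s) 0.1543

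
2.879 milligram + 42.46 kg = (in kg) 42.46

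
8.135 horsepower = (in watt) 6066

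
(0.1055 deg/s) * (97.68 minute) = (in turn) 1.718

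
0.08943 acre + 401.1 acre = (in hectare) 162.4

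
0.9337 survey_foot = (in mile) 0.0001768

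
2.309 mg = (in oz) 8.145e-05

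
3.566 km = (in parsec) 1.156e-13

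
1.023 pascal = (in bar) 1.023e-05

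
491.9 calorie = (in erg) 2.058e+10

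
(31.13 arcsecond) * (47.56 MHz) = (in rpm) 6.854e+04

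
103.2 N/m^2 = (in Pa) 103.2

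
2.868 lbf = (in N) 12.76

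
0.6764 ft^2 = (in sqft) 0.6764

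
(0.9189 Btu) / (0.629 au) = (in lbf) 2.316e-09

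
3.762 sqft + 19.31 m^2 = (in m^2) 19.66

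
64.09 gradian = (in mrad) 1007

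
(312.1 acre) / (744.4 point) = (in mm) 4.81e+09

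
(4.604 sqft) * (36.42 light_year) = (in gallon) 3.893e+19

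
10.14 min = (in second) 608.4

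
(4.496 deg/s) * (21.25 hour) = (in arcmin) 2.064e+07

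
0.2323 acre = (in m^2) 940.1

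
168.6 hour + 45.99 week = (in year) 0.9012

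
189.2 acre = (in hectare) 76.57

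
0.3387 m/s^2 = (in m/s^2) 0.3387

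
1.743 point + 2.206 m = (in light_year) 2.332e-16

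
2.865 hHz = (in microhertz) 2.865e+08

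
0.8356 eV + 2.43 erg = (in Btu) 2.303e-10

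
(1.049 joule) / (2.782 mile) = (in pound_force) 5.267e-05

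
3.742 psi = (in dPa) 2.58e+05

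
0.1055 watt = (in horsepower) 0.0001415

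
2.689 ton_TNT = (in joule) 1.125e+10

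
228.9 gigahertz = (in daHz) 2.289e+10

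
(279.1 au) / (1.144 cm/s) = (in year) 1.157e+08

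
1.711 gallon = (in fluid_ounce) 219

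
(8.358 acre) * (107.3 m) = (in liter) 3.629e+09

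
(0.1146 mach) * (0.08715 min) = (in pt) 5.784e+05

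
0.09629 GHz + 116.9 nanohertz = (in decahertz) 9.629e+06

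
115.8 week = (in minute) 1.167e+06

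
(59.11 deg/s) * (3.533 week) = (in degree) 1.263e+08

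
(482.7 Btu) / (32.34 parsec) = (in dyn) 5.103e-08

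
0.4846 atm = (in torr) 368.3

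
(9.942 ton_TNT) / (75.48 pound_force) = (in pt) 3.512e+11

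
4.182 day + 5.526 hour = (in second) 3.812e+05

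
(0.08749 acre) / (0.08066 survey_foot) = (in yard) 1.575e+04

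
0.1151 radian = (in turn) 0.01832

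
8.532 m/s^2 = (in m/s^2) 8.532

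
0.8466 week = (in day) 5.926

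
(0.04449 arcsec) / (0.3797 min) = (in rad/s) 9.468e-09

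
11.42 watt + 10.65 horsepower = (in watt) 7953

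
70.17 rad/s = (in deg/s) 4020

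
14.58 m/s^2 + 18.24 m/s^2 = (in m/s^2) 32.82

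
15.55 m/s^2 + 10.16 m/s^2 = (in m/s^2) 25.71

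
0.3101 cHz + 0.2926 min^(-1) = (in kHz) 7.978e-06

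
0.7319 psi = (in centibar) 5.046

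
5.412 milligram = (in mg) 5.412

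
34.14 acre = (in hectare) 13.82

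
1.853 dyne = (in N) 1.853e-05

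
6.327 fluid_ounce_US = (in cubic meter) 0.0001871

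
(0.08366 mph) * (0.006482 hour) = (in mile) 0.0005423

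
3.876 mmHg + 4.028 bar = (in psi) 58.5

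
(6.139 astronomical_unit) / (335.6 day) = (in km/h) 1.14e+05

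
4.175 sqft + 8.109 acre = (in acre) 8.109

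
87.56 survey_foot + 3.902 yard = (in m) 30.26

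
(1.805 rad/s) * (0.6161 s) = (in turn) 0.177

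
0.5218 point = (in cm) 0.01841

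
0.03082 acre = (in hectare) 0.01247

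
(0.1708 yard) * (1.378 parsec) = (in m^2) 6.641e+15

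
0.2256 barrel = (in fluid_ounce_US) 1213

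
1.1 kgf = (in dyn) 1.079e+06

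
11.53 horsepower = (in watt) 8598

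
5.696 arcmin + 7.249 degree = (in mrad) 128.2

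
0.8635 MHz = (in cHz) 8.635e+07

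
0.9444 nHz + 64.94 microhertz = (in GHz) 6.494e-14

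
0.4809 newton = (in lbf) 0.1081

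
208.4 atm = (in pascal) 2.112e+07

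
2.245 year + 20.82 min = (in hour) 1.967e+04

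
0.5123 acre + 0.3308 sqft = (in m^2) 2073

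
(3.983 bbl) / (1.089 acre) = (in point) 0.4073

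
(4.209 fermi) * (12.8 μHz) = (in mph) 1.205e-19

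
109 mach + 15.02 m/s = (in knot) 7.217e+04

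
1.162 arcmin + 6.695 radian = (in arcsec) 1.381e+06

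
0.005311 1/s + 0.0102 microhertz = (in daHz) 0.0005311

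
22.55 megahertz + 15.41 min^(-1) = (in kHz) 2.255e+04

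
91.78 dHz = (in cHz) 917.8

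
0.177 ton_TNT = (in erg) 7.406e+15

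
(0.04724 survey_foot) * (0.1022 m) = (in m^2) 0.001472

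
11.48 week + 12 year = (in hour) 1.07e+05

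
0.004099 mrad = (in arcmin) 0.01409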